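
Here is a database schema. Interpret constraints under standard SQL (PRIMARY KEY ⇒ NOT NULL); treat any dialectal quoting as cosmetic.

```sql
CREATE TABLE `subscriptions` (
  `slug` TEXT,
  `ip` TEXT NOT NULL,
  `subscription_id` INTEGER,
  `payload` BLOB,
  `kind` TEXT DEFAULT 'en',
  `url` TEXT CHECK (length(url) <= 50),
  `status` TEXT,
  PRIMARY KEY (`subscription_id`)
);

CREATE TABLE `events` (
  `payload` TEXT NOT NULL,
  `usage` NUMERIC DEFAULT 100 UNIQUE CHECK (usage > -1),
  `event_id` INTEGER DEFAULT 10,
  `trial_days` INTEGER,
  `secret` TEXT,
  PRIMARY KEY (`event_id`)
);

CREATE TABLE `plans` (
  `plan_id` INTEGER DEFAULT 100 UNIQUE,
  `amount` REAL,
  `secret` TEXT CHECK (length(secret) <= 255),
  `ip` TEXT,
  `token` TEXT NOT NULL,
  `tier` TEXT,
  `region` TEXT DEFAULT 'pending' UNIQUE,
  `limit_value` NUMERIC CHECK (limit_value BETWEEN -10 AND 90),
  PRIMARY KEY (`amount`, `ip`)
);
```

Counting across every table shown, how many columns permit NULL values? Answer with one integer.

subscriptions: 5 nullable (slug, payload, kind, url, status — PK (subscription_id) and explicit NOT NULL columns excluded).
events: 3 nullable (usage, trial_days, secret — PK (event_id) and explicit NOT NULL columns excluded).
plans: 5 nullable (plan_id, secret, tier, region, limit_value — PK (amount, ip) and explicit NOT NULL columns excluded).
Total: 5 + 3 + 5 = 13.

13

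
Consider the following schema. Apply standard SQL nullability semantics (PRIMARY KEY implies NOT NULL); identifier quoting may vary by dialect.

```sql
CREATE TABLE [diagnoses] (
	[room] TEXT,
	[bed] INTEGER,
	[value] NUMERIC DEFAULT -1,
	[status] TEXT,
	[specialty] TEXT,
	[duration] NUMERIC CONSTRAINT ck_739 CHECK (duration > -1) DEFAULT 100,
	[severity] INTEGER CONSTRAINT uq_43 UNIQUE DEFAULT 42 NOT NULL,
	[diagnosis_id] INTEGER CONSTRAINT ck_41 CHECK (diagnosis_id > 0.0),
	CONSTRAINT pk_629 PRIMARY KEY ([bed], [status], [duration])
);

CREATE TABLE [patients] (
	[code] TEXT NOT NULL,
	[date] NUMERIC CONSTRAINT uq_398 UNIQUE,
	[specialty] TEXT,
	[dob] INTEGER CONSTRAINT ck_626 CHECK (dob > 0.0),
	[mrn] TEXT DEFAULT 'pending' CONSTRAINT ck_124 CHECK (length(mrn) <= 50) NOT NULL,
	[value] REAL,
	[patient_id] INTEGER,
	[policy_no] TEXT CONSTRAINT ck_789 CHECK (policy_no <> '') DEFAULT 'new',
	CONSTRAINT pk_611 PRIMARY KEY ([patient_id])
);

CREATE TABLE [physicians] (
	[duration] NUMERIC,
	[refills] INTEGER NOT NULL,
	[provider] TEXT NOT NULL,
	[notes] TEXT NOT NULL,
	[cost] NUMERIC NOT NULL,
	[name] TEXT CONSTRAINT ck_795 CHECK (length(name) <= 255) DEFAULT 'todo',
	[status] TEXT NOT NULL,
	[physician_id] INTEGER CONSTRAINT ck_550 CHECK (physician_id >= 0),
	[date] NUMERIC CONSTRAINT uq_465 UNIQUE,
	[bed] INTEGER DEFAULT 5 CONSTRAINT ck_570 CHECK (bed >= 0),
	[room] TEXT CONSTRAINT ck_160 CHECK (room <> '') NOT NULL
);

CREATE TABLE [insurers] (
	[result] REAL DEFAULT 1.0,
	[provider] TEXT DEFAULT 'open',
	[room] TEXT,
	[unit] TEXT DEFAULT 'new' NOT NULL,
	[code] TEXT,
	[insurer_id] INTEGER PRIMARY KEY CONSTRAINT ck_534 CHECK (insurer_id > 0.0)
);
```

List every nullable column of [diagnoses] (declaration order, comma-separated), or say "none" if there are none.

room, value, specialty, diagnosis_id

- room: no NOT NULL constraint applies → nullable.
- bed: part of the PRIMARY KEY, which implies NOT NULL → not nullable.
- value: DEFAULT only fills an omitted column; an explicit NULL is still allowed → nullable.
- status: part of the PRIMARY KEY, which implies NOT NULL → not nullable.
- specialty: no NOT NULL constraint applies → nullable.
- duration: part of the PRIMARY KEY, which implies NOT NULL → not nullable.
- severity: declared NOT NULL → not nullable.
- diagnosis_id: CHECK does not forbid NULL (a CHECK constraint passes when its expression is NULL) → nullable.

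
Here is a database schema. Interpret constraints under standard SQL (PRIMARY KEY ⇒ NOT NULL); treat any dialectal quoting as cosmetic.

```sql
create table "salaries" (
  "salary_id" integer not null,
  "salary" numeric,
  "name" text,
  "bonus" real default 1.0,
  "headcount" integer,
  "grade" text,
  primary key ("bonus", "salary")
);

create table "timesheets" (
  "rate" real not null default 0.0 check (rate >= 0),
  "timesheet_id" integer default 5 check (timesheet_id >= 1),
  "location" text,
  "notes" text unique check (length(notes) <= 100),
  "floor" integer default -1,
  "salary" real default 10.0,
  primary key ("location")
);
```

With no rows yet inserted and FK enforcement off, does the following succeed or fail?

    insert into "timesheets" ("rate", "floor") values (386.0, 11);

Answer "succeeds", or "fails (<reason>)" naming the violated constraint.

location is omitted from the column list and has no DEFAULT, so it would receive NULL.
But location is part of the PRIMARY KEY (implied NOT NULL).

fails (NOT NULL on location)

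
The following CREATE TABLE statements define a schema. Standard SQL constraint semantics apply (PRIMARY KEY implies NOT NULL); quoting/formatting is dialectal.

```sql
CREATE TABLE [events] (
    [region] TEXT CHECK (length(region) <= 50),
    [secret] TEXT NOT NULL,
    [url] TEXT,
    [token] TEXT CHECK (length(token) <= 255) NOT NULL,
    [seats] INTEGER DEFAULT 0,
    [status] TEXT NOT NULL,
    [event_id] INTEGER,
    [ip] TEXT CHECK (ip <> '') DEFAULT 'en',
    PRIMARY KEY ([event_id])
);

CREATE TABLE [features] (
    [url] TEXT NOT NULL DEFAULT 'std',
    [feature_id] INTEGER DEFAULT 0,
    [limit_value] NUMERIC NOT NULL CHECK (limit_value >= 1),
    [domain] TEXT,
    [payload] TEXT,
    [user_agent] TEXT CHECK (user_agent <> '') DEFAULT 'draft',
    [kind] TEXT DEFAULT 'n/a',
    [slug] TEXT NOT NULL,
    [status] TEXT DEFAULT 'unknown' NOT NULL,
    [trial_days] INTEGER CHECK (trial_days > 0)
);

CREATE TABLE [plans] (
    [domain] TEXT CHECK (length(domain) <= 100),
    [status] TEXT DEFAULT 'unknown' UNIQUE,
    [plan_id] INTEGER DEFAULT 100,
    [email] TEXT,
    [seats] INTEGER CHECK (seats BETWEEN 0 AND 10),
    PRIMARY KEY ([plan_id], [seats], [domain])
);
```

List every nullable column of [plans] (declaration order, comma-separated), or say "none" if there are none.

- domain: part of the PRIMARY KEY, which implies NOT NULL → not nullable.
- status: UNIQUE does not imply NOT NULL → nullable.
- plan_id: part of the PRIMARY KEY, which implies NOT NULL → not nullable.
- email: no NOT NULL constraint applies → nullable.
- seats: part of the PRIMARY KEY, which implies NOT NULL → not nullable.

status, email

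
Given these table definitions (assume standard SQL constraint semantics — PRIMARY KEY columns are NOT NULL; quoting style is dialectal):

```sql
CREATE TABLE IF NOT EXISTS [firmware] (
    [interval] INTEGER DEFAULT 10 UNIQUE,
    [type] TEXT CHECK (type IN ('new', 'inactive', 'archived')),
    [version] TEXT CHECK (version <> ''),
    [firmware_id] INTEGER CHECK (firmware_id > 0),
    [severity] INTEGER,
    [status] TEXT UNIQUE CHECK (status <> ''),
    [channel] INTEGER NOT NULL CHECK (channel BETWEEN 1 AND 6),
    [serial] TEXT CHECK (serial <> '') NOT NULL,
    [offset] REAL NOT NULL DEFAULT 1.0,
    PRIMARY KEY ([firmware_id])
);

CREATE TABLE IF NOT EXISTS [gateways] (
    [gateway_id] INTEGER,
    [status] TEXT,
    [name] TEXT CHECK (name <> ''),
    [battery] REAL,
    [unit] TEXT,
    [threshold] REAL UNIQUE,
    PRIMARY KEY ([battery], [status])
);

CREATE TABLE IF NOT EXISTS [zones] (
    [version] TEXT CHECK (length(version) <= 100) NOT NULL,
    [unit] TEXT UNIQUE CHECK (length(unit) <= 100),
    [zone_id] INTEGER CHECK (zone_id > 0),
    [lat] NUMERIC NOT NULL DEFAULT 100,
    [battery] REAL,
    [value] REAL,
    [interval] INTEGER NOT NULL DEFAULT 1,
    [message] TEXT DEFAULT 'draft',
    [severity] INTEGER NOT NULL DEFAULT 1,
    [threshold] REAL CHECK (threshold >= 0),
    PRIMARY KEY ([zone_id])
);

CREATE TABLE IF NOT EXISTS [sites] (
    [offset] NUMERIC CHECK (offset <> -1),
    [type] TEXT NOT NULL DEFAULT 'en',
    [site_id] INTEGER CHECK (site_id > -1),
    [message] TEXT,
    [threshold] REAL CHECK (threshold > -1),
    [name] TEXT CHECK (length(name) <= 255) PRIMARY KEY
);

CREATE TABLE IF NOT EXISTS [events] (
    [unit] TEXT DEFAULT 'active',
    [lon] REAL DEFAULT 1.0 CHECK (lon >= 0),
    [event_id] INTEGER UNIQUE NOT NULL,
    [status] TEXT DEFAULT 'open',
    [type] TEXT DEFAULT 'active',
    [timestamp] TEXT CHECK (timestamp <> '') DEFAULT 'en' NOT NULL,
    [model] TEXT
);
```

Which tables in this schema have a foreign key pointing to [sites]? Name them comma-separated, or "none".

No REFERENCES clause anywhere in the schema names sites.

none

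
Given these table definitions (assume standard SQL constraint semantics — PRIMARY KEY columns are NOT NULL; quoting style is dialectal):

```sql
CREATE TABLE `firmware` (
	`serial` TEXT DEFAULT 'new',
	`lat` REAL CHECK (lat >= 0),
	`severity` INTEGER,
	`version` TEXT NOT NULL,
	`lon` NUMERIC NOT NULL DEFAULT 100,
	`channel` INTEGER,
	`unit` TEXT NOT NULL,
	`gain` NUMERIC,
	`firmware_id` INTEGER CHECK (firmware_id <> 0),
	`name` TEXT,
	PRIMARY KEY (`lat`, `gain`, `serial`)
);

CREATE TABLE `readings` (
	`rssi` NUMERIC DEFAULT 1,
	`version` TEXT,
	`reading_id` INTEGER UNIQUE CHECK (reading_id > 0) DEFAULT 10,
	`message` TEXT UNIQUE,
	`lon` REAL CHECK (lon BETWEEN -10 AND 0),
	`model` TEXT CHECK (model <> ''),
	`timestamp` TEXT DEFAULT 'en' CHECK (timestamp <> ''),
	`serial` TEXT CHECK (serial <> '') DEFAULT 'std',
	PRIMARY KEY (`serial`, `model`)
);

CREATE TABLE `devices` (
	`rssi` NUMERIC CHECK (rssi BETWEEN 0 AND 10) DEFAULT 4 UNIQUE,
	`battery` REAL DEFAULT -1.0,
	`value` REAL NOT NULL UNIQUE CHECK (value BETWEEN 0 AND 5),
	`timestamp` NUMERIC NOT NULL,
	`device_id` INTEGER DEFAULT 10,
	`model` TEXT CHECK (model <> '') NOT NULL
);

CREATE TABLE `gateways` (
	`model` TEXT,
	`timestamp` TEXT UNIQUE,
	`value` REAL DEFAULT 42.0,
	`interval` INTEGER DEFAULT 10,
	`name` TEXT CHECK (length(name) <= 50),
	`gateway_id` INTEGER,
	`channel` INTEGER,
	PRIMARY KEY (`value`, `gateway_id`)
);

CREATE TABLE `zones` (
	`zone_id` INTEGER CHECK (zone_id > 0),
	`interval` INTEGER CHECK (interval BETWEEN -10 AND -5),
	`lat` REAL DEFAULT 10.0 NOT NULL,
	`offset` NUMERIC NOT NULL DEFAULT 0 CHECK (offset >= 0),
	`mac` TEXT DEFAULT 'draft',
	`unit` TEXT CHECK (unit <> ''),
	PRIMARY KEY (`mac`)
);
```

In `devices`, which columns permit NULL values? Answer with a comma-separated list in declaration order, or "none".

rssi, battery, device_id

- rssi: CHECK does not forbid NULL (a CHECK constraint passes when its expression is NULL) → nullable.
- battery: DEFAULT only fills an omitted column; an explicit NULL is still allowed → nullable.
- value: declared NOT NULL → not nullable.
- timestamp: declared NOT NULL → not nullable.
- device_id: DEFAULT only fills an omitted column; an explicit NULL is still allowed → nullable.
- model: declared NOT NULL → not nullable.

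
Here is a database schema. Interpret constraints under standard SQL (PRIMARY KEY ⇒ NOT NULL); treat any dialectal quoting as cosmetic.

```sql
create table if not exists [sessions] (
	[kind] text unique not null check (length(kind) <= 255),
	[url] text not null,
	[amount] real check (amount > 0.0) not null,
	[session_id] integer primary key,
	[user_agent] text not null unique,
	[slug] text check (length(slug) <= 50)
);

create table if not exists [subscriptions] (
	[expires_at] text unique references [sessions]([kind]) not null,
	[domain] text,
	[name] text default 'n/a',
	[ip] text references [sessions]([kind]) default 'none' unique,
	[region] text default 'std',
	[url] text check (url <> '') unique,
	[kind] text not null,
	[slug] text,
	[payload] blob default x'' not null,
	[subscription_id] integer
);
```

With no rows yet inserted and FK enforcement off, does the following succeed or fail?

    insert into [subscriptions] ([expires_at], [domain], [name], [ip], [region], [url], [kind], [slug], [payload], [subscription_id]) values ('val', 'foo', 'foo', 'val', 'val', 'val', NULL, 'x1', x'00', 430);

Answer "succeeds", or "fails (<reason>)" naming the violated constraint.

fails (NOT NULL on kind)

kind is explicitly set to NULL, but kind is declared NOT NULL.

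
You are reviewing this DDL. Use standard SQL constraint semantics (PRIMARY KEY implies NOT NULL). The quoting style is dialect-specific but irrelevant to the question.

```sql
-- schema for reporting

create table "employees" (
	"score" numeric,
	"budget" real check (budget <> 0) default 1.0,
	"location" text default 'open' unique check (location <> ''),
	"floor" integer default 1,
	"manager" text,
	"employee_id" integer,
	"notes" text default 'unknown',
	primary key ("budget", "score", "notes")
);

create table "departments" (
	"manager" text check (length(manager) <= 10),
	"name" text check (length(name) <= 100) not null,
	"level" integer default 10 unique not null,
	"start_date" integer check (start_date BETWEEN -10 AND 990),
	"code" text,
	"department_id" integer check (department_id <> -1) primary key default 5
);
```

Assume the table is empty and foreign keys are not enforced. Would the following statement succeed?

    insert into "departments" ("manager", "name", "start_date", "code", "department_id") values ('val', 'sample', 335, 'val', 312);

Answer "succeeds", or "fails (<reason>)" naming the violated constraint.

NOT NULL columns: department_id is supplied; level defaults to 10; name is supplied.
CHECK constraints: 'val' satisfies (length(manager) <= 10); 'sample' satisfies (length(name) <= 100); 335 satisfies (start_date BETWEEN -10 AND 990); 312 satisfies (department_id <> -1).
No constraint is violated.

succeeds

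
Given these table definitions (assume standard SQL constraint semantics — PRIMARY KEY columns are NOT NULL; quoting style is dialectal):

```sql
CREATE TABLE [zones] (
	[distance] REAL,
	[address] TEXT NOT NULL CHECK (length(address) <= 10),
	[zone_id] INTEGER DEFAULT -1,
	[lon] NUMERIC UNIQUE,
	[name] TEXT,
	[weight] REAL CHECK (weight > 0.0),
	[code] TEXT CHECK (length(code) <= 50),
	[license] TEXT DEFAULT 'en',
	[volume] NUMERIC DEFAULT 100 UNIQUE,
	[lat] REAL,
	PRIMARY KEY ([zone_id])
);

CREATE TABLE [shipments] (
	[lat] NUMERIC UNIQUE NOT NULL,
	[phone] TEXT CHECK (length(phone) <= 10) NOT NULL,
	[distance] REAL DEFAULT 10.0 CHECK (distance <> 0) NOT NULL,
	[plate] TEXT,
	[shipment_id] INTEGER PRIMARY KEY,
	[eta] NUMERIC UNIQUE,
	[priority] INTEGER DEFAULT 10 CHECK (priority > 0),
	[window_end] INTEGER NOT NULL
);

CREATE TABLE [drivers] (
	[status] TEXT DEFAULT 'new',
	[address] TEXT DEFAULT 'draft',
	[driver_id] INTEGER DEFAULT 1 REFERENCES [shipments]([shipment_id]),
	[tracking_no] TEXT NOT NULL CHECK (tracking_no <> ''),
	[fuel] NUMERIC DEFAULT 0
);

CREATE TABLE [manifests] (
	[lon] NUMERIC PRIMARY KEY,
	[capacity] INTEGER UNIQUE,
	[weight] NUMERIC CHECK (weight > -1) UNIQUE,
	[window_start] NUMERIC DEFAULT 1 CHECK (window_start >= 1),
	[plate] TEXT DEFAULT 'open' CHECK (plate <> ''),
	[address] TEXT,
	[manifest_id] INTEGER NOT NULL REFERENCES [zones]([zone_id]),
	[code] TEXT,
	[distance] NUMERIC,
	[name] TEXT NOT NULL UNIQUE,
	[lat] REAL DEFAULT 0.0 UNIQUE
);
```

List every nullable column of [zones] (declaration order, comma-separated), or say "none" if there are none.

distance, lon, name, weight, code, license, volume, lat

- distance: no NOT NULL constraint applies → nullable.
- address: declared NOT NULL → not nullable.
- zone_id: part of the PRIMARY KEY, which implies NOT NULL → not nullable.
- lon: UNIQUE does not imply NOT NULL → nullable.
- name: no NOT NULL constraint applies → nullable.
- weight: CHECK does not forbid NULL (a CHECK constraint passes when its expression is NULL) → nullable.
- code: CHECK does not forbid NULL (a CHECK constraint passes when its expression is NULL) → nullable.
- license: DEFAULT only fills an omitted column; an explicit NULL is still allowed → nullable.
- volume: UNIQUE does not imply NOT NULL → nullable.
- lat: no NOT NULL constraint applies → nullable.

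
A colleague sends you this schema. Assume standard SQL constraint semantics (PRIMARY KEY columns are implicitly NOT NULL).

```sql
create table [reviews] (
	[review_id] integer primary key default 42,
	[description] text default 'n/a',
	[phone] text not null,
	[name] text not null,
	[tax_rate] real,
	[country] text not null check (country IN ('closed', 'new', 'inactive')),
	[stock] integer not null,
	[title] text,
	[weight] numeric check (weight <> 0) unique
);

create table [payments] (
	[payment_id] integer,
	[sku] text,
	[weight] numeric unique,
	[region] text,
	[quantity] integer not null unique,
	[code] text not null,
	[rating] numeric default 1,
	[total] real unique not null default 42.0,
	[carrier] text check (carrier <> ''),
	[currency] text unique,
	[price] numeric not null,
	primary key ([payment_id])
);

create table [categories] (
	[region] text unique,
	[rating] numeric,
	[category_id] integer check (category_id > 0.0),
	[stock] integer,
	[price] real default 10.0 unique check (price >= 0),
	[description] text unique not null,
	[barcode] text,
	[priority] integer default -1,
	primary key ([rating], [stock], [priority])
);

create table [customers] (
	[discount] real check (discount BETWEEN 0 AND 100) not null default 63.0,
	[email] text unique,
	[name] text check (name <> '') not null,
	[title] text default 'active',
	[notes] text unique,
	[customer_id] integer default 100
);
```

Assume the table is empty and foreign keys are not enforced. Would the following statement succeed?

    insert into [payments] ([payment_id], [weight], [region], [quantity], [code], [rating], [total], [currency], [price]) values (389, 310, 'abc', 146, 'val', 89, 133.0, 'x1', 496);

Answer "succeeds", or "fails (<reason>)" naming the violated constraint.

succeeds

NOT NULL columns: code is supplied; payment_id is supplied; price is supplied; quantity is supplied; total is supplied.
No constraint is violated.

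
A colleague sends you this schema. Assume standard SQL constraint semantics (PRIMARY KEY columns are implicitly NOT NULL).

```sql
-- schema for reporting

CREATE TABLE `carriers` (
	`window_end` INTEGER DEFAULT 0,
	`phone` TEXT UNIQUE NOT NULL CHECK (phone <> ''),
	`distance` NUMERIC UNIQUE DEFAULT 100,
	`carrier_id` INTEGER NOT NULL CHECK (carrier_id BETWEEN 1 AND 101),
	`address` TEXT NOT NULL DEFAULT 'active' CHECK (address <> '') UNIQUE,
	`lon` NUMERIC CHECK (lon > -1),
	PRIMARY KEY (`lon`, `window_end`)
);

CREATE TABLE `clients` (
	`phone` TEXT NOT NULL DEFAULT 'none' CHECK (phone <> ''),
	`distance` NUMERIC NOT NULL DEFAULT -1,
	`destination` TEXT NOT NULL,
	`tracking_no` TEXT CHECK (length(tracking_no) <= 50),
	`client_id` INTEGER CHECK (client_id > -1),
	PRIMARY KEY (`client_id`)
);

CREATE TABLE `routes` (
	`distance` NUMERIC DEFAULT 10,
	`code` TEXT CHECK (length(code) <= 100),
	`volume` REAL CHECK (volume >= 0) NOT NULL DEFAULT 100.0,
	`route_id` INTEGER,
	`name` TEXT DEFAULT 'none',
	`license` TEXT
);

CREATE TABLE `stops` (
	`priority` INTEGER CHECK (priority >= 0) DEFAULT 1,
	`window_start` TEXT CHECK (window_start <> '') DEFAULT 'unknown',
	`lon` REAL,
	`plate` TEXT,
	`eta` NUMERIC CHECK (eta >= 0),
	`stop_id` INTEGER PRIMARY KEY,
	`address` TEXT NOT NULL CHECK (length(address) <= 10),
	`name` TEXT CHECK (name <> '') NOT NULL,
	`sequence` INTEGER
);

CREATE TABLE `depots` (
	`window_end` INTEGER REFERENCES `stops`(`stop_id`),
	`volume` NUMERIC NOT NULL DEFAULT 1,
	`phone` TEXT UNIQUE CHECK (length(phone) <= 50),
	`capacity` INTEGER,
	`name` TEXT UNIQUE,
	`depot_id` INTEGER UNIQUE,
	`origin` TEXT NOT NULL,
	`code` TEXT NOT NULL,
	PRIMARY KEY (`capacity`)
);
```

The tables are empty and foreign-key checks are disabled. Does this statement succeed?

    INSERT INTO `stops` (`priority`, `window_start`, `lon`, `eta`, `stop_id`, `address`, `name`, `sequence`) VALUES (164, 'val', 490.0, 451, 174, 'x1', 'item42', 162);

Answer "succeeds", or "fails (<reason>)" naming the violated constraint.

NOT NULL columns: address is supplied; name is supplied; stop_id is supplied.
CHECK constraints: 164 satisfies (priority >= 0); 'val' satisfies (window_start <> ''); 451 satisfies (eta >= 0); 'x1' satisfies (length(address) <= 10); 'item42' satisfies (name <> '').
No constraint is violated.

succeeds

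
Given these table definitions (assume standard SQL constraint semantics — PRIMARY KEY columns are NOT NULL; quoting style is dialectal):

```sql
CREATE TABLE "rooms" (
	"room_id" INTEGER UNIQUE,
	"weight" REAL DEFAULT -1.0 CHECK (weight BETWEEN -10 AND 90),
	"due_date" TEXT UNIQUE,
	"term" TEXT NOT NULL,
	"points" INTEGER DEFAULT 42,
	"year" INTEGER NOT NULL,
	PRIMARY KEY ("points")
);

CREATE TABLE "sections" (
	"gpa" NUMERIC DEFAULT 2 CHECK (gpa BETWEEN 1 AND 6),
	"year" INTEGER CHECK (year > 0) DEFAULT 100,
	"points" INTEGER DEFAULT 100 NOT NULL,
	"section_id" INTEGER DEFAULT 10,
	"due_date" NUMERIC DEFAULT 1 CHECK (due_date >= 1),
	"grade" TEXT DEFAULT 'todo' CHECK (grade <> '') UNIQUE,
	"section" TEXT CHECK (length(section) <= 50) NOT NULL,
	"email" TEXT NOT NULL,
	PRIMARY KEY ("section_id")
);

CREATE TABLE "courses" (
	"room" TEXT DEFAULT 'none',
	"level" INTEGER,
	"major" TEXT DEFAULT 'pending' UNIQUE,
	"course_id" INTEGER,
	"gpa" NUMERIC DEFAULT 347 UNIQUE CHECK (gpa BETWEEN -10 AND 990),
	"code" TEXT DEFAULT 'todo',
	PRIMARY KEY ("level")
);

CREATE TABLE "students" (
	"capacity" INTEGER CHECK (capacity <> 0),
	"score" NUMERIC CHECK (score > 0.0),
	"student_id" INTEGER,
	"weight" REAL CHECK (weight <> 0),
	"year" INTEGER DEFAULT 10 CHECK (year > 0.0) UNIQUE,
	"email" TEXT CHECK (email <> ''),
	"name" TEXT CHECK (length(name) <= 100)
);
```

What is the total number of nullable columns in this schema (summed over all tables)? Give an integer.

rooms: 3 nullable (room_id, weight, due_date — PK (points) and explicit NOT NULL columns excluded).
sections: 4 nullable (gpa, year, due_date, grade — PK (section_id) and explicit NOT NULL columns excluded).
courses: 5 nullable (room, major, course_id, gpa, code — PK (level) and explicit NOT NULL columns excluded).
students: 7 nullable (capacity, score, student_id, weight, year, email, name — PK none and explicit NOT NULL columns excluded).
Total: 3 + 4 + 5 + 7 = 19.

19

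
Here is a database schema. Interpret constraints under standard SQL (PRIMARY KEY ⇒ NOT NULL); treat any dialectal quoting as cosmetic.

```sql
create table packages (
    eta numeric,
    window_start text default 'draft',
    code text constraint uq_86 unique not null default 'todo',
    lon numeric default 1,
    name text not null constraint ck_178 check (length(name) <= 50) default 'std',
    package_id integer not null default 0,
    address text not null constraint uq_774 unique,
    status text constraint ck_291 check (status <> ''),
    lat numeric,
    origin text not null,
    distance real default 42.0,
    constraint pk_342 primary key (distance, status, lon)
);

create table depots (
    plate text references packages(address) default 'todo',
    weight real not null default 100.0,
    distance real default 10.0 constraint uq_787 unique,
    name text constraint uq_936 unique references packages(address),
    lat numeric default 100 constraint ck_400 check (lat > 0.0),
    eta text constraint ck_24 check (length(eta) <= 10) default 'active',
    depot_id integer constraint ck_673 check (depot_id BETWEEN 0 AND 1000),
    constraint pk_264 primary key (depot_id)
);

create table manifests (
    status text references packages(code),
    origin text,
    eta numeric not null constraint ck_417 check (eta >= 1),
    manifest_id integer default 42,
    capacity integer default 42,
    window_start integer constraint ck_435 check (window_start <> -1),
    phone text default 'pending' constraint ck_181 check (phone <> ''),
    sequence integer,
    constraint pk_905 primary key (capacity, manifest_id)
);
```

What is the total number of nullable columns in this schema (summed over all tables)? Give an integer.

13

packages: 3 nullable (eta, window_start, lat — PK (distance, status, lon) and explicit NOT NULL columns excluded).
depots: 5 nullable (plate, distance, name, lat, eta — PK (depot_id) and explicit NOT NULL columns excluded).
manifests: 5 nullable (status, origin, window_start, phone, sequence — PK (capacity, manifest_id) and explicit NOT NULL columns excluded).
Total: 3 + 5 + 5 = 13.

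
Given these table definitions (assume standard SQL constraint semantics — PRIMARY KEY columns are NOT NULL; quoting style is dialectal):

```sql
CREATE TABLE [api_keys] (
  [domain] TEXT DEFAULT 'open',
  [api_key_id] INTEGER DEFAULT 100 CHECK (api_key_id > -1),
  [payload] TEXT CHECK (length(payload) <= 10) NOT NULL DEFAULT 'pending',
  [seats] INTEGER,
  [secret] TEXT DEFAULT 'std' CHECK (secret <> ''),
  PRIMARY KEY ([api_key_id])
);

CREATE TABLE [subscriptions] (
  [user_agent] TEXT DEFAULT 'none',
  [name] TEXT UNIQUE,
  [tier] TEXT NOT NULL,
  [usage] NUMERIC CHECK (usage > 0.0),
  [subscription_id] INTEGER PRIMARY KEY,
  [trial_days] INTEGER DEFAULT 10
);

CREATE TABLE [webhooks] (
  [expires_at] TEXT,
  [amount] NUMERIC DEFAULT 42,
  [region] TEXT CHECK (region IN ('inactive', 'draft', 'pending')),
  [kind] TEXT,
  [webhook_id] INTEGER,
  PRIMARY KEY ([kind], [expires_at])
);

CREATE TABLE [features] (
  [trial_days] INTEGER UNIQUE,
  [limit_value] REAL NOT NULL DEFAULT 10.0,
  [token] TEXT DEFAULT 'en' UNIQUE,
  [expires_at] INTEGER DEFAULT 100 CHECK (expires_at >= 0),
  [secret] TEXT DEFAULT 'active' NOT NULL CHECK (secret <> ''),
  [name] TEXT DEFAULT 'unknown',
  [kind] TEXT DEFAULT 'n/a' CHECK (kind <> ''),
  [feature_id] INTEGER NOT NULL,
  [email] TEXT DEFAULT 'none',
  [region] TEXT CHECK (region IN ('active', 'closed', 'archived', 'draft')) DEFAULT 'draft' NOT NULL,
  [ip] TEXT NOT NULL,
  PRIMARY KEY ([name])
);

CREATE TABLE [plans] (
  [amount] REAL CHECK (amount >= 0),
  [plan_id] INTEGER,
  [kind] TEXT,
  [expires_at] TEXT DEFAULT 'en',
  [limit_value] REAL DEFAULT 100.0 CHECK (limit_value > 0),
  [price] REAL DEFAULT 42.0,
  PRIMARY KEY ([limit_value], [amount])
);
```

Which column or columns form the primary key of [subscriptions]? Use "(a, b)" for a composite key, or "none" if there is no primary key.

subscription_id

subscription_id is declared PRIMARY KEY inline on the column.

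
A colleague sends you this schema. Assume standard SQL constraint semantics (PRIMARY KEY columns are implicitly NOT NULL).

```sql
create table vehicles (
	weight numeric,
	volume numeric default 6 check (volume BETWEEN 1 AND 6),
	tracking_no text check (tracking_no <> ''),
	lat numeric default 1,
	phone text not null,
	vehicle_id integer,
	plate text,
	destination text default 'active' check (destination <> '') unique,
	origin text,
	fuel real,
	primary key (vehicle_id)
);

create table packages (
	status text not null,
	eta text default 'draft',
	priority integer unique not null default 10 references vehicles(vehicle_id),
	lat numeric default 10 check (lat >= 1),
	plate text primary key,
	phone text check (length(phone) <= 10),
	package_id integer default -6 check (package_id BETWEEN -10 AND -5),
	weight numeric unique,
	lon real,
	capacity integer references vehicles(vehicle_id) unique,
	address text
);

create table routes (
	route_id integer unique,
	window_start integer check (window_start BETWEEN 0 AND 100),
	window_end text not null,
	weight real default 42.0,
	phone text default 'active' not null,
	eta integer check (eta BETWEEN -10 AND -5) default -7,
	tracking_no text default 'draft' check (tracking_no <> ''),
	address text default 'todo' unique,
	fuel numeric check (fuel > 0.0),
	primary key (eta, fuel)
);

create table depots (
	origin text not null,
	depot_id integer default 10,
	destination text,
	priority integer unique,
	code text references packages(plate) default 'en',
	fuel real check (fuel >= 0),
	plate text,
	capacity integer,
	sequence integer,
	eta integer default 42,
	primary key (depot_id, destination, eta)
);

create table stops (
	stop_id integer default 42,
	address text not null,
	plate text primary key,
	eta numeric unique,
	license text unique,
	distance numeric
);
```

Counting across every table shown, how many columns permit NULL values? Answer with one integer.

vehicles: 8 nullable (weight, volume, tracking_no, lat, plate, destination, origin, fuel — PK (vehicle_id) and explicit NOT NULL columns excluded).
packages: 8 nullable (eta, lat, phone, package_id, weight, lon, capacity, address — PK (plate) and explicit NOT NULL columns excluded).
routes: 5 nullable (route_id, window_start, weight, tracking_no, address — PK (eta, fuel) and explicit NOT NULL columns excluded).
depots: 6 nullable (priority, code, fuel, plate, capacity, sequence — PK (depot_id, destination, eta) and explicit NOT NULL columns excluded).
stops: 4 nullable (stop_id, eta, license, distance — PK (plate) and explicit NOT NULL columns excluded).
Total: 8 + 8 + 5 + 6 + 4 = 31.

31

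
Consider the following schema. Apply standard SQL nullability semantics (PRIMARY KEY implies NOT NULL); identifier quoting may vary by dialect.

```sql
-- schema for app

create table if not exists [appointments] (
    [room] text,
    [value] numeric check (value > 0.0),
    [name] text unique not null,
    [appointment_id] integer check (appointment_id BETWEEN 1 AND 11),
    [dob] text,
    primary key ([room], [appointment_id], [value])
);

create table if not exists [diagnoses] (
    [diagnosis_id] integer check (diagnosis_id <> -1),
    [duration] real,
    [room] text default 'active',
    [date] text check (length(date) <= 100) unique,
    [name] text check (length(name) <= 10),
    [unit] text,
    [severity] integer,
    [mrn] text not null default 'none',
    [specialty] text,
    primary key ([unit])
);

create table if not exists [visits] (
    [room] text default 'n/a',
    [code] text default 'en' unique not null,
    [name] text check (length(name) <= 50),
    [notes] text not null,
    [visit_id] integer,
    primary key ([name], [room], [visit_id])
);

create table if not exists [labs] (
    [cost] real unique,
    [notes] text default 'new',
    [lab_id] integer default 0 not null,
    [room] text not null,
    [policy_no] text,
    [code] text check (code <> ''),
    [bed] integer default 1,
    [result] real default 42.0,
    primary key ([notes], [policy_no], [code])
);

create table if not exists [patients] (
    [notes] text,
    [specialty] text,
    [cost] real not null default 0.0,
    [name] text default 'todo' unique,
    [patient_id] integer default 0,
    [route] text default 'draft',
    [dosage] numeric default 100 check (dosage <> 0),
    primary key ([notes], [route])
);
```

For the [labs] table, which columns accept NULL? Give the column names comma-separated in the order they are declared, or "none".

- cost: UNIQUE does not imply NOT NULL → nullable.
- notes: part of the PRIMARY KEY, which implies NOT NULL → not nullable.
- lab_id: declared NOT NULL → not nullable.
- room: declared NOT NULL → not nullable.
- policy_no: part of the PRIMARY KEY, which implies NOT NULL → not nullable.
- code: part of the PRIMARY KEY, which implies NOT NULL → not nullable.
- bed: DEFAULT only fills an omitted column; an explicit NULL is still allowed → nullable.
- result: DEFAULT only fills an omitted column; an explicit NULL is still allowed → nullable.

cost, bed, result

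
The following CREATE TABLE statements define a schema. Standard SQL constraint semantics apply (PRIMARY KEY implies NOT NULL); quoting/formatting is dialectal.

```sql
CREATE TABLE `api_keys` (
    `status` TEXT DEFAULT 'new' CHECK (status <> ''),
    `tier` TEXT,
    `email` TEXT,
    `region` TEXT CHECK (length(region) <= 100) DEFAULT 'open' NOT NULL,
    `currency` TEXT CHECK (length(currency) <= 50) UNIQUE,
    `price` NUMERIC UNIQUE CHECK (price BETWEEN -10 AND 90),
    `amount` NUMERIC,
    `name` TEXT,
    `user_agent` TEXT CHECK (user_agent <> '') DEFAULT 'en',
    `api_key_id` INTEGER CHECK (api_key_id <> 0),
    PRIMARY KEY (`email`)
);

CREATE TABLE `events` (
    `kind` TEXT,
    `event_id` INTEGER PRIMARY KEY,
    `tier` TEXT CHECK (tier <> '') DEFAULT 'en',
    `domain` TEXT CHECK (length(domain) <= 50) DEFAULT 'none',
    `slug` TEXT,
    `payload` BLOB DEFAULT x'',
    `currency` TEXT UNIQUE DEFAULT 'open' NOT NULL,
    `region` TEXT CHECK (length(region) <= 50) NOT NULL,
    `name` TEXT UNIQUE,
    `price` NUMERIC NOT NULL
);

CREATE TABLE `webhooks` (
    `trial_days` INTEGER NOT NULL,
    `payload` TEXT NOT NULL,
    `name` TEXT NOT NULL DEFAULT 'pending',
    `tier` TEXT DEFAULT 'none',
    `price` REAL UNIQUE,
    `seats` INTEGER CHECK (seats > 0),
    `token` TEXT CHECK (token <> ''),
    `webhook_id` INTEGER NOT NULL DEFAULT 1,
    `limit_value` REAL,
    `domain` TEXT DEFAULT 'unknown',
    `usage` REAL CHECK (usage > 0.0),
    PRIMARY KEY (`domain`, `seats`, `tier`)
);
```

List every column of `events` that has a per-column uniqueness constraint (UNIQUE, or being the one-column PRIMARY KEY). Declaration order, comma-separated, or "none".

event_id, currency, name

- kind: no UNIQUE or single-column PK constraint.
- event_id: single-column PRIMARY KEY → unique.
- tier: no UNIQUE or single-column PK constraint.
- domain: no UNIQUE or single-column PK constraint.
- slug: no UNIQUE or single-column PK constraint.
- payload: no UNIQUE or single-column PK constraint.
- currency: declared UNIQUE → unique.
- region: no UNIQUE or single-column PK constraint.
- name: declared UNIQUE → unique.
- price: no UNIQUE or single-column PK constraint.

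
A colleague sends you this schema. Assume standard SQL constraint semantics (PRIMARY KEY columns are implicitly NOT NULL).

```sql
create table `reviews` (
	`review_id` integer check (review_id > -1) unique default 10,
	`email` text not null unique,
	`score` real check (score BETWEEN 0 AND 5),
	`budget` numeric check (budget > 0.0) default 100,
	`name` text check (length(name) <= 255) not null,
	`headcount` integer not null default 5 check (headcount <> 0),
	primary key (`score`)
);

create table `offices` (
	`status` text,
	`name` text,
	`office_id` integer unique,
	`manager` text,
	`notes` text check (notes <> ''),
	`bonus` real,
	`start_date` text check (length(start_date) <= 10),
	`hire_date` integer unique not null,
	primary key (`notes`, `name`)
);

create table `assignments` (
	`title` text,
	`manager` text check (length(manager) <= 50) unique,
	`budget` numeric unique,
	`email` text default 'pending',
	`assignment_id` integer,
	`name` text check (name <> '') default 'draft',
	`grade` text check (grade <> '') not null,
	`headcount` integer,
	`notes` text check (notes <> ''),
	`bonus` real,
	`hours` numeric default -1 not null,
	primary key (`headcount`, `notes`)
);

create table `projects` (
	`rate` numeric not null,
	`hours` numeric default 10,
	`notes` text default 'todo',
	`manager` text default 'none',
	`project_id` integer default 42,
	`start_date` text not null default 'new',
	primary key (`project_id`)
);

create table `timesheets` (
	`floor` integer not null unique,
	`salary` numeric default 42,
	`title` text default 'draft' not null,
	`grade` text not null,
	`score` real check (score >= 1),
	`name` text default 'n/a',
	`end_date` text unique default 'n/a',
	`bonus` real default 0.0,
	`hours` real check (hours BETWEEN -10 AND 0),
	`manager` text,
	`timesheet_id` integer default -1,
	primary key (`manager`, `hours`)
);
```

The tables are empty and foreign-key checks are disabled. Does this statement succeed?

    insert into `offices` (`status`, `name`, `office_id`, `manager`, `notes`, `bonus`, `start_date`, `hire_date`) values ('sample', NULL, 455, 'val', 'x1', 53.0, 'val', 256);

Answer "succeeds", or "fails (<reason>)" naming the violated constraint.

fails (NOT NULL on name)

name is explicitly set to NULL, but name is part of the PRIMARY KEY (implied NOT NULL).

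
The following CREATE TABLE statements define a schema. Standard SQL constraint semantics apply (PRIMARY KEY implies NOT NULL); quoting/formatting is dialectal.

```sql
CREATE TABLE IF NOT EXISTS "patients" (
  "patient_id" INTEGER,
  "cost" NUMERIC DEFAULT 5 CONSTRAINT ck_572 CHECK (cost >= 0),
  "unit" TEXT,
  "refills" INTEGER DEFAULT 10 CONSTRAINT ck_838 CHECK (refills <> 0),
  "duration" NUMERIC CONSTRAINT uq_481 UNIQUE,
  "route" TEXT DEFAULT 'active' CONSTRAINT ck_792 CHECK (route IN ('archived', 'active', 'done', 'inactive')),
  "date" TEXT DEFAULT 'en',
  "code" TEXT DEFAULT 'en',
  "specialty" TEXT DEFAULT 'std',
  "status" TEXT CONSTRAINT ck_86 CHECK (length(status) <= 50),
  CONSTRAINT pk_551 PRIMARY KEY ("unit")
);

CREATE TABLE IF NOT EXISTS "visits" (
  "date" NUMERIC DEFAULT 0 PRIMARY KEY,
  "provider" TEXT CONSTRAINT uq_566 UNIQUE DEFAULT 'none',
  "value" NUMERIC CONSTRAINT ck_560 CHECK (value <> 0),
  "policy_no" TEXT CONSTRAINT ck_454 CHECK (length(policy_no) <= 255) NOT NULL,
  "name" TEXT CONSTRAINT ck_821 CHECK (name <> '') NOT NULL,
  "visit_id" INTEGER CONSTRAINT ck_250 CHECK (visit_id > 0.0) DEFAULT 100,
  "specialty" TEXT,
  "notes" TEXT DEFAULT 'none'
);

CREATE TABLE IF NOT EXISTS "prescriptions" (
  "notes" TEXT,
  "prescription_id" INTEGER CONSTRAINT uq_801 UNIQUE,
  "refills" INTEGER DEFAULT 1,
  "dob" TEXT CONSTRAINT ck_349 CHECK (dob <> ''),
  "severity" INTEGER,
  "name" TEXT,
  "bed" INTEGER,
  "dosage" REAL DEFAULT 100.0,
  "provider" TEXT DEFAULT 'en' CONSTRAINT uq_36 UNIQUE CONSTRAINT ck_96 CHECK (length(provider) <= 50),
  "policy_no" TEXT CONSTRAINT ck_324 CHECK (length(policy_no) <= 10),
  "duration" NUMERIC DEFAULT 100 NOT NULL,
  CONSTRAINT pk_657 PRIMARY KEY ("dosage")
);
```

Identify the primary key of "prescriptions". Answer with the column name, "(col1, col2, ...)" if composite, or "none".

dosage is declared PRIMARY KEY as a table-level PRIMARY KEY clause.

dosage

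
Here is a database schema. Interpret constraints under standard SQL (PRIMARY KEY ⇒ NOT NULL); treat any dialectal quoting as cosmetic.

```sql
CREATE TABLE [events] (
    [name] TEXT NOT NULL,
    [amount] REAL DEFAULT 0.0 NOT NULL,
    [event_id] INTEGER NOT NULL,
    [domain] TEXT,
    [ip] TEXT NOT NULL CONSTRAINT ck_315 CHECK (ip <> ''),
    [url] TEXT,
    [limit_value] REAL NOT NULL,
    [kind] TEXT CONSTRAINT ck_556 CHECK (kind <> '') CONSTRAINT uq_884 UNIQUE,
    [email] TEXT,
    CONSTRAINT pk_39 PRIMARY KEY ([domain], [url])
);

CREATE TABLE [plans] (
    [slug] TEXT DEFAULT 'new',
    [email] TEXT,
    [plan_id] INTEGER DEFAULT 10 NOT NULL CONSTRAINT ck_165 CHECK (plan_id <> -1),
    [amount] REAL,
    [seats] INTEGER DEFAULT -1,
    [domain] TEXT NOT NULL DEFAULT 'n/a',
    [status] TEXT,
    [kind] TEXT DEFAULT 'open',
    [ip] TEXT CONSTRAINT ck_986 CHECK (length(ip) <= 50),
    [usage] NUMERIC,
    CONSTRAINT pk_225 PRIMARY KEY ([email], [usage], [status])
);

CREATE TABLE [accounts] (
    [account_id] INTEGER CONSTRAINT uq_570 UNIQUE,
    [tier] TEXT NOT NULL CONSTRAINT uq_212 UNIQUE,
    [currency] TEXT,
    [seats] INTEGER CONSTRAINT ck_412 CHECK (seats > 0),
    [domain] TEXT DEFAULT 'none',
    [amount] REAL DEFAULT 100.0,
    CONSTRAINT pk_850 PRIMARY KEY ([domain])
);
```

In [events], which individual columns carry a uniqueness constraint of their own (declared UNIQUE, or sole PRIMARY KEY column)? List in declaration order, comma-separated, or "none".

- name: no UNIQUE or single-column PK constraint.
- amount: no UNIQUE or single-column PK constraint.
- event_id: no UNIQUE or single-column PK constraint.
- domain: part of a composite PRIMARY KEY — only the tuple is unique, not this column on its own.
- ip: no UNIQUE or single-column PK constraint.
- url: part of a composite PRIMARY KEY — only the tuple is unique, not this column on its own.
- limit_value: no UNIQUE or single-column PK constraint.
- kind: declared UNIQUE → unique.
- email: no UNIQUE or single-column PK constraint.

kind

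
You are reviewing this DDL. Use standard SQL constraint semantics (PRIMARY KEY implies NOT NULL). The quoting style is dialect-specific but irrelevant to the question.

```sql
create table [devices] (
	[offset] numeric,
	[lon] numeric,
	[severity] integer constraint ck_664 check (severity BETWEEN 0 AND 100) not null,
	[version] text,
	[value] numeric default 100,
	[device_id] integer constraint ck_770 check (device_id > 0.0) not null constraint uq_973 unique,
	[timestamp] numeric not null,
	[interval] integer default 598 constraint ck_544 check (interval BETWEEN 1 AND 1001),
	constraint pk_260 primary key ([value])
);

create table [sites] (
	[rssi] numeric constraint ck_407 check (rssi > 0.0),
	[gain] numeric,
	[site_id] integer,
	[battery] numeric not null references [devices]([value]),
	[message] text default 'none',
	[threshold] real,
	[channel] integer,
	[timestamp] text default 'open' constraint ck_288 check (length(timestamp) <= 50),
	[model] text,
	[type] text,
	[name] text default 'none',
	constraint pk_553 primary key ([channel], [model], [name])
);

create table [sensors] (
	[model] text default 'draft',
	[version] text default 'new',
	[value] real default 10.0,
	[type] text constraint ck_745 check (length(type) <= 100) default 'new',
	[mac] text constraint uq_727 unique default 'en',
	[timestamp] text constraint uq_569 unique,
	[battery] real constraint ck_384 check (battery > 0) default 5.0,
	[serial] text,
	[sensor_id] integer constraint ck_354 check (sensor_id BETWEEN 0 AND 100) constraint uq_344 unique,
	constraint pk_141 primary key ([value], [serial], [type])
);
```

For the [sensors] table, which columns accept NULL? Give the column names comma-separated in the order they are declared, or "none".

- model: DEFAULT only fills an omitted column; an explicit NULL is still allowed → nullable.
- version: DEFAULT only fills an omitted column; an explicit NULL is still allowed → nullable.
- value: part of the PRIMARY KEY, which implies NOT NULL → not nullable.
- type: part of the PRIMARY KEY, which implies NOT NULL → not nullable.
- mac: UNIQUE does not imply NOT NULL → nullable.
- timestamp: UNIQUE does not imply NOT NULL → nullable.
- battery: CHECK does not forbid NULL (a CHECK constraint passes when its expression is NULL) → nullable.
- serial: part of the PRIMARY KEY, which implies NOT NULL → not nullable.
- sensor_id: CHECK does not forbid NULL (a CHECK constraint passes when its expression is NULL) → nullable.

model, version, mac, timestamp, battery, sensor_id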